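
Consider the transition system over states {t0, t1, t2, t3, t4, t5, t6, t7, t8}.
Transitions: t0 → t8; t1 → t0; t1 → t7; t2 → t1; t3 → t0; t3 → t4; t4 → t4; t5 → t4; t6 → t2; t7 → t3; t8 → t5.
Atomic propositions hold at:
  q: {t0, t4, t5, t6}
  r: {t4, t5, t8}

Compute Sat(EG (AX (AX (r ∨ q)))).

{t0, t3, t4, t5, t7, t8}

Sat(r ∨ q) = {t0, t4, t5, t6, t8}
Sat(AX (r ∨ q)) = {s : every successor in {t0, t4, t5, t6, t8}} = {t0, t3, t4, t5, t8}
Sat(AX (AX (r ∨ q))) = {s : every successor in {t0, t3, t4, t5, t8}} = {t0, t3, t4, t5, t7, t8}
EG (AX (AX (r ∨ q))): greatest fixpoint, start Z0 = {t0, t3, t4, t5, t7, t8}, keep only states in Sat with some successor in Z. Already a fixed point.
Sat(EG (AX (AX (r ∨ q)))) = {t0, t3, t4, t5, t7, t8}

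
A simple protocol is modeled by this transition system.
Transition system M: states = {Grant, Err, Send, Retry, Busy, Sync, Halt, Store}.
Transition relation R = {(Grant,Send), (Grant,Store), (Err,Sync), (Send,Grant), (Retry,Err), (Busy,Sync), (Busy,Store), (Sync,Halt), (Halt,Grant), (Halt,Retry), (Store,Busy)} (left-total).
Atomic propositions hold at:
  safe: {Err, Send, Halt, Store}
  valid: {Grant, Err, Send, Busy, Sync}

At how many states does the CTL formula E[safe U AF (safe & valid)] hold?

Sat(safe & valid) = {Err, Send}
AF (safe & valid): least fixpoint, start Z0 = {Err, Send}, add states with every successor in Z. Z1 = {Err, Send, Retry}; fixed.
Sat(AF (safe & valid)) = {Err, Send, Retry}
E[safe U AF (safe & valid)]: least fixpoint, start Z0 = Sat(AF (safe & valid)) = {Err, Send, Retry}, add states in Sat(safe) with some successor in Z. Z1 = {Err, Send, Retry, Halt}; fixed.
Sat(E[safe U AF (safe & valid)]) = {Err, Send, Retry, Halt}
|Sat(E[safe U AF (safe & valid)])| = |{Err, Send, Retry, Halt}| = 4.

4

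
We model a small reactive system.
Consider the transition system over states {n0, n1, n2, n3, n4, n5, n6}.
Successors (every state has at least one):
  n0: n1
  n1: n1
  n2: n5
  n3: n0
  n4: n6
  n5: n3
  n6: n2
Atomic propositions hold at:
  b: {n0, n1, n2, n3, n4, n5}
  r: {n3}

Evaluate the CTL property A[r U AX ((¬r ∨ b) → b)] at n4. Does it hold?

Sat(¬r) = {n0, n1, n2, n4, n5, n6}
Sat(¬r ∨ b) = {n0, n1, n2, n3, n4, n5, n6}
Sat((¬r ∨ b) → b) = {n0, n1, n2, n3, n4, n5}
Sat(AX ((¬r ∨ b) → b)) = {s : every successor in {n0, n1, n2, n3, n4, n5}} = {n0, n1, n2, n3, n5, n6}
A[r U AX ((¬r ∨ b) → b)]: least fixpoint, start Z0 = Sat(AX ((¬r ∨ b) → b)) = {n0, n1, n2, n3, n5, n6}, add states in Sat(r) with every successor in Z. Already a fixed point.
Sat(A[r U AX ((¬r ∨ b) → b)]) = {n0, n1, n2, n3, n5, n6}
n4 ∉ Sat(A[r U AX ((¬r ∨ b) → b)]) = {n0, n1, n2, n3, n5, n6}, so the formula does not hold at n4.

No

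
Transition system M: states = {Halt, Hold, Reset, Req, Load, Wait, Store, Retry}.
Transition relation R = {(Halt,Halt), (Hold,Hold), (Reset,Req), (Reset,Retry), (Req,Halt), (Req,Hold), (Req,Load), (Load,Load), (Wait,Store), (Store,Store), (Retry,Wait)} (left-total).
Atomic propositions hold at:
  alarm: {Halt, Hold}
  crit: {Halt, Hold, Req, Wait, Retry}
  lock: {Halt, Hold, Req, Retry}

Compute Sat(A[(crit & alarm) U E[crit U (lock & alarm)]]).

Sat(crit & alarm) = {Halt, Hold}
Sat(lock & alarm) = {Halt, Hold}
E[crit U (lock & alarm)]: least fixpoint, start Z0 = Sat((lock & alarm)) = {Halt, Hold}, add states in Sat(crit) with some successor in Z. Z1 = {Halt, Hold, Req}; fixed.
Sat(E[crit U (lock & alarm)]) = {Halt, Hold, Req}
A[(crit & alarm) U E[crit U (lock & alarm)]]: least fixpoint, start Z0 = Sat(E[crit U (lock & alarm)]) = {Halt, Hold, Req}, add states in Sat(crit & alarm) with every successor in Z. Already a fixed point.
Sat(A[(crit & alarm) U E[crit U (lock & alarm)]]) = {Halt, Hold, Req}

{Halt, Hold, Req}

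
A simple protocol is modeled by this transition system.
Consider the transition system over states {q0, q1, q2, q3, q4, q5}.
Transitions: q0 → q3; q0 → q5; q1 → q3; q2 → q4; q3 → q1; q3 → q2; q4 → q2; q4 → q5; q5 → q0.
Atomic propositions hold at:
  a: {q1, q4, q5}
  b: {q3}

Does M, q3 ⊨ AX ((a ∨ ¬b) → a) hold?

No

Sat(¬b) = {q0, q1, q2, q4, q5}
Sat(a ∨ ¬b) = {q0, q1, q2, q4, q5}
Sat((a ∨ ¬b) → a) = {q1, q3, q4, q5}
Sat(AX ((a ∨ ¬b) → a)) = {s : every successor in {q1, q3, q4, q5}} = {q0, q1, q2}
q3 ∉ Sat(AX ((a ∨ ¬b) → a)) = {q0, q1, q2}, so the formula does not hold at q3.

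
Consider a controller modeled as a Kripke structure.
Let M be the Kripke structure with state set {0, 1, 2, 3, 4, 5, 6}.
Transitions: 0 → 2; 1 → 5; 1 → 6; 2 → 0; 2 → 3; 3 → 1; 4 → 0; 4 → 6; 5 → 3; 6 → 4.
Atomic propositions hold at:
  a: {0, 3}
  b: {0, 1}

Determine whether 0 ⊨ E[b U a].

Yes

E[b U a]: least fixpoint, start Z0 = Sat(a) = {0, 3}, add states in Sat(b) with some successor in Z. Already a fixed point.
Sat(E[b U a]) = {0, 3}
0 ∈ Sat(E[b U a]) = {0, 3}, so the formula holds at 0.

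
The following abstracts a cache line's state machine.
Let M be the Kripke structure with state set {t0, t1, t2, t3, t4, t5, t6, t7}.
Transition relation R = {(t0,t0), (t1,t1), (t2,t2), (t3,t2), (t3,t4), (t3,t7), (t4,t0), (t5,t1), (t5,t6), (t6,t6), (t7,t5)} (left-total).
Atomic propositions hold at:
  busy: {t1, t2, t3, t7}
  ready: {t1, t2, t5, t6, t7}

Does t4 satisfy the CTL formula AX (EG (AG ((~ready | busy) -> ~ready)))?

Sat(~ready) = {t0, t3, t4}
Sat(~ready | busy) = {t0, t1, t2, t3, t4, t7}
Sat((~ready | busy) -> ~ready) = {t0, t3, t4, t5, t6}
AG ((~ready | busy) -> ~ready): greatest fixpoint, start Z0 = {t0, t3, t4, t5, t6}, keep only states in Sat with every successor in Z. Z1 = {t0, t4, t6}; fixed.
Sat(AG ((~ready | busy) -> ~ready)) = {t0, t4, t6}
EG (AG ((~ready | busy) -> ~ready)): greatest fixpoint, start Z0 = {t0, t4, t6}, keep only states in Sat with some successor in Z. Already a fixed point.
Sat(EG (AG ((~ready | busy) -> ~ready))) = {t0, t4, t6}
Sat(AX (EG (AG ((~ready | busy) -> ~ready)))) = {s : every successor in {t0, t4, t6}} = {t0, t4, t6}
t4 ∈ Sat(AX (EG (AG ((~ready | busy) -> ~ready)))) = {t0, t4, t6}, so the formula holds at t4.

Yes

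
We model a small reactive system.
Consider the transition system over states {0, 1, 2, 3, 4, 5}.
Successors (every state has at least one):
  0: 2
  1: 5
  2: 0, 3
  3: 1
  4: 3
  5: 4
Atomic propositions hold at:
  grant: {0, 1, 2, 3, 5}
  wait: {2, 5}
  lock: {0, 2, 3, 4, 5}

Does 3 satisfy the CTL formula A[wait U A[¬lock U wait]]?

Sat(¬lock) = {1}
A[¬lock U wait]: least fixpoint, start Z0 = Sat(wait) = {2, 5}, add states in Sat(¬lock) with every successor in Z. Z1 = {1, 2, 5}; fixed.
Sat(A[¬lock U wait]) = {1, 2, 5}
A[wait U A[¬lock U wait]]: least fixpoint, start Z0 = Sat(A[¬lock U wait]) = {1, 2, 5}, add states in Sat(wait) with every successor in Z. Already a fixed point.
Sat(A[wait U A[¬lock U wait]]) = {1, 2, 5}
3 ∉ Sat(A[wait U A[¬lock U wait]]) = {1, 2, 5}, so the formula does not hold at 3.

No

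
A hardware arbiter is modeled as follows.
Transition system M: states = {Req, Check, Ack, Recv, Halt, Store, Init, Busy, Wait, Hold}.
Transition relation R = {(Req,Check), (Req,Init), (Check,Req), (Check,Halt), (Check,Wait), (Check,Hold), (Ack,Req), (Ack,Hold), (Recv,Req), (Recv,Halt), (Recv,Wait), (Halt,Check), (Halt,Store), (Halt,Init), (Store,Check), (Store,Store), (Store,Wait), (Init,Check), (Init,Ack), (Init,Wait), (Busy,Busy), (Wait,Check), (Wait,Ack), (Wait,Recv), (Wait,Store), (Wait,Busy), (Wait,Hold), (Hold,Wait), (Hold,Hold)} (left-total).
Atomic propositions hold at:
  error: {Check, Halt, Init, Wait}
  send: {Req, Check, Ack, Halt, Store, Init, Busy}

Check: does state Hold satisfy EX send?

Sat(EX send) = {s : some successor in {Req, Check, Ack, Halt, Store, Init, Busy}} = {Req, Check, Ack, Recv, Halt, Store, Init, Busy, Wait}
Hold ∉ Sat(EX send) = {Req, Check, Ack, Recv, Halt, Store, Init, Busy, Wait}, so the formula does not hold at Hold.

No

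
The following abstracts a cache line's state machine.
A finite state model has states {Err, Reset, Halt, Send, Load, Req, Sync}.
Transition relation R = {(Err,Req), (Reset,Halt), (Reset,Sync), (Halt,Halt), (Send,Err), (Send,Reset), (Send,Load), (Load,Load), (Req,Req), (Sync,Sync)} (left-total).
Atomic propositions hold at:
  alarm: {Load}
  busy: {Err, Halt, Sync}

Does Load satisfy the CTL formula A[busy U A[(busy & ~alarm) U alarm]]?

Yes

Sat(~alarm) = {Err, Reset, Halt, Send, Req, Sync}
Sat(busy & ~alarm) = {Err, Halt, Sync}
A[(busy & ~alarm) U alarm]: least fixpoint, start Z0 = Sat(alarm) = {Load}, add states in Sat(busy & ~alarm) with every successor in Z. Already a fixed point.
Sat(A[(busy & ~alarm) U alarm]) = {Load}
A[busy U A[(busy & ~alarm) U alarm]]: least fixpoint, start Z0 = Sat(A[(busy & ~alarm) U alarm]) = {Load}, add states in Sat(busy) with every successor in Z. Already a fixed point.
Sat(A[busy U A[(busy & ~alarm) U alarm]]) = {Load}
Load ∈ Sat(A[busy U A[(busy & ~alarm) U alarm]]) = {Load}, so the formula holds at Load.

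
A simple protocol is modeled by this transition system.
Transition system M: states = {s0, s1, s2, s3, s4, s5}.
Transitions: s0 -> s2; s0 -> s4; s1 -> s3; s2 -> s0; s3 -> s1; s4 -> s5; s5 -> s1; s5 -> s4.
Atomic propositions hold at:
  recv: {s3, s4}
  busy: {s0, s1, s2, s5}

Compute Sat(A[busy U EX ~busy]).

Sat(~busy) = {s3, s4}
Sat(EX ~busy) = {s : some successor in {s3, s4}} = {s0, s1, s5}
A[busy U EX ~busy]: least fixpoint, start Z0 = Sat(EX ~busy) = {s0, s1, s5}, add states in Sat(busy) with every successor in Z. Z1 = {s0, s1, s2, s5}; fixed.
Sat(A[busy U EX ~busy]) = {s0, s1, s2, s5}

{s0, s1, s2, s5}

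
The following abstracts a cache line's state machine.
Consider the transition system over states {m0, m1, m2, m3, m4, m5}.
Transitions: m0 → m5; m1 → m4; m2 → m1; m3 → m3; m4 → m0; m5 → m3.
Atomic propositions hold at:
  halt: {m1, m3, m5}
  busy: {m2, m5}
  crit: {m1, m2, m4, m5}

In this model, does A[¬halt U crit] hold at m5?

Sat(¬halt) = {m0, m2, m4}
A[¬halt U crit]: least fixpoint, start Z0 = Sat(crit) = {m1, m2, m4, m5}, add states in Sat(¬halt) with every successor in Z. Z1 = {m0, m1, m2, m4, m5}; fixed.
Sat(A[¬halt U crit]) = {m0, m1, m2, m4, m5}
m5 ∈ Sat(A[¬halt U crit]) = {m0, m1, m2, m4, m5}, so the formula holds at m5.

Yes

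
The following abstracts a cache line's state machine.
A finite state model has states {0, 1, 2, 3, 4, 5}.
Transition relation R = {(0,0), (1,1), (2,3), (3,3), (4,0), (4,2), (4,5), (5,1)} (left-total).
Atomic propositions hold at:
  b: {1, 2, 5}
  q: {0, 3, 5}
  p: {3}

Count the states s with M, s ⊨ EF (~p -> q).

Sat(~p) = {0, 1, 2, 4, 5}
Sat(~p -> q) = {0, 3, 5}
EF (~p -> q): least fixpoint, start Z0 = {0, 3, 5}, add states with some successor in Z. Z1 = {0, 2, 3, 4, 5}; fixed.
Sat(EF (~p -> q)) = {0, 2, 3, 4, 5}
|Sat(EF (~p -> q))| = |{0, 2, 3, 4, 5}| = 5.

5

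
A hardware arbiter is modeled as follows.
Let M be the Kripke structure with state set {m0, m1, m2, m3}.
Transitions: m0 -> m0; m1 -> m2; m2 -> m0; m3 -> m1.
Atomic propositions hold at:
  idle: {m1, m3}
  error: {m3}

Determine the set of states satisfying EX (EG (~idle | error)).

Sat(~idle) = {m0, m2}
Sat(~idle | error) = {m0, m2, m3}
EG (~idle | error): greatest fixpoint, start Z0 = {m0, m2, m3}, keep only states in Sat with some successor in Z. Z1 = {m0, m2}; fixed.
Sat(EG (~idle | error)) = {m0, m2}
Sat(EX (EG (~idle | error))) = {s : some successor in {m0, m2}} = {m0, m1, m2}

{m0, m1, m2}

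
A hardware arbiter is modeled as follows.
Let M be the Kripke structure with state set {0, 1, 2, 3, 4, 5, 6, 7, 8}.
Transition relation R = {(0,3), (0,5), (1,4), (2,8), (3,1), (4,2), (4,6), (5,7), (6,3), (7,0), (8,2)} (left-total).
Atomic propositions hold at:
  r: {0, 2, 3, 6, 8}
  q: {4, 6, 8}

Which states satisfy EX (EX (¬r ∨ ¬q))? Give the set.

{0, 1, 2, 3, 4, 5, 6, 7}

Sat(¬r) = {1, 4, 5, 7}
Sat(¬q) = {0, 1, 2, 3, 5, 7}
Sat(¬r ∨ ¬q) = {0, 1, 2, 3, 4, 5, 7}
Sat(EX (¬r ∨ ¬q)) = {s : some successor in {0, 1, 2, 3, 4, 5, 7}} = {0, 1, 3, 4, 5, 6, 7, 8}
Sat(EX (EX (¬r ∨ ¬q))) = {s : some successor in {0, 1, 3, 4, 5, 6, 7, 8}} = {0, 1, 2, 3, 4, 5, 6, 7}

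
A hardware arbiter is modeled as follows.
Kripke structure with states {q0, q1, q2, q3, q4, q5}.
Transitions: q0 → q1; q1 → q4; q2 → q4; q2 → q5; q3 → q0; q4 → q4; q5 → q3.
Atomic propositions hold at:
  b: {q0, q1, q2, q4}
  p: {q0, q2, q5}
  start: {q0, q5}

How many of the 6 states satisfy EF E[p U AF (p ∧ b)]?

Sat(p ∧ b) = {q0, q2}
AF (p ∧ b): least fixpoint, start Z0 = {q0, q2}, add states with every successor in Z. Z1 = {q0, q2, q3}; Z2 = {q0, q2, q3, q5}; fixed.
Sat(AF (p ∧ b)) = {q0, q2, q3, q5}
E[p U AF (p ∧ b)]: least fixpoint, start Z0 = Sat(AF (p ∧ b)) = {q0, q2, q3, q5}, add states in Sat(p) with some successor in Z. Already a fixed point.
Sat(E[p U AF (p ∧ b)]) = {q0, q2, q3, q5}
EF E[p U AF (p ∧ b)]: least fixpoint, start Z0 = {q0, q2, q3, q5}, add states with some successor in Z. Already a fixed point.
Sat(EF E[p U AF (p ∧ b)]) = {q0, q2, q3, q5}
|Sat(EF E[p U AF (p ∧ b)])| = |{q0, q2, q3, q5}| = 4.

4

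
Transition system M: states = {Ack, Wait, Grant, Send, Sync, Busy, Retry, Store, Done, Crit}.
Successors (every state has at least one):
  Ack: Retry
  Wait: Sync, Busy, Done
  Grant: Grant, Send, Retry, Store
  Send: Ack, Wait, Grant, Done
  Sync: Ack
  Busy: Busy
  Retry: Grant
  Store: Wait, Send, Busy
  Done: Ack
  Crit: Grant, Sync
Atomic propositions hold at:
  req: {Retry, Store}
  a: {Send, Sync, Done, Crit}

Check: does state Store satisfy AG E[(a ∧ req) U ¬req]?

Sat(a ∧ req) = ∅
Sat(¬req) = {Ack, Wait, Grant, Send, Sync, Busy, Done, Crit}
E[(a ∧ req) U ¬req]: least fixpoint, start Z0 = Sat(¬req) = {Ack, Wait, Grant, Send, Sync, Busy, Done, Crit}, add states in Sat(a ∧ req) with some successor in Z. Already a fixed point.
Sat(E[(a ∧ req) U ¬req]) = {Ack, Wait, Grant, Send, Sync, Busy, Done, Crit}
AG E[(a ∧ req) U ¬req]: greatest fixpoint, start Z0 = {Ack, Wait, Grant, Send, Sync, Busy, Done, Crit}, keep only states in Sat with every successor in Z. Z1 = {Wait, Send, Sync, Busy, Done, Crit}; Z2 = {Wait, Busy}; Z3 = {Busy}; fixed.
Sat(AG E[(a ∧ req) U ¬req]) = {Busy}
Store ∉ Sat(AG E[(a ∧ req) U ¬req]) = {Busy}, so the formula does not hold at Store.

No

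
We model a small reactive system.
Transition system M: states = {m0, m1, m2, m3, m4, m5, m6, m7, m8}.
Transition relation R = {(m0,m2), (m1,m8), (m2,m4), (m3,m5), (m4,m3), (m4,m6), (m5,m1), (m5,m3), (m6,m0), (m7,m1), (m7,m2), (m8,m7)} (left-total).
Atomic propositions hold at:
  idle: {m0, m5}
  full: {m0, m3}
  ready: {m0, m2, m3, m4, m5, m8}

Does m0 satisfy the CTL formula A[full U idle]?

Yes

A[full U idle]: least fixpoint, start Z0 = Sat(idle) = {m0, m5}, add states in Sat(full) with every successor in Z. Z1 = {m0, m3, m5}; fixed.
Sat(A[full U idle]) = {m0, m3, m5}
m0 ∈ Sat(A[full U idle]) = {m0, m3, m5}, so the formula holds at m0.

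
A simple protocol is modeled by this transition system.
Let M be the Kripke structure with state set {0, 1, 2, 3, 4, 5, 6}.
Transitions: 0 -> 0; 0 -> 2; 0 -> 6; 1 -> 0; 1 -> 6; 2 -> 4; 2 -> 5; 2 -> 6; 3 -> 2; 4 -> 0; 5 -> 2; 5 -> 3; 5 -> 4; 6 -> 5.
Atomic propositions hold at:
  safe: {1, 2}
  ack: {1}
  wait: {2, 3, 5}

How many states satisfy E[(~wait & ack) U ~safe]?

Sat(~wait) = {0, 1, 4, 6}
Sat(~wait & ack) = {1}
Sat(~safe) = {0, 3, 4, 5, 6}
E[(~wait & ack) U ~safe]: least fixpoint, start Z0 = Sat(~safe) = {0, 3, 4, 5, 6}, add states in Sat(~wait & ack) with some successor in Z. Z1 = {0, 1, 3, 4, 5, 6}; fixed.
Sat(E[(~wait & ack) U ~safe]) = {0, 1, 3, 4, 5, 6}
|Sat(E[(~wait & ack) U ~safe])| = |{0, 1, 3, 4, 5, 6}| = 6.

6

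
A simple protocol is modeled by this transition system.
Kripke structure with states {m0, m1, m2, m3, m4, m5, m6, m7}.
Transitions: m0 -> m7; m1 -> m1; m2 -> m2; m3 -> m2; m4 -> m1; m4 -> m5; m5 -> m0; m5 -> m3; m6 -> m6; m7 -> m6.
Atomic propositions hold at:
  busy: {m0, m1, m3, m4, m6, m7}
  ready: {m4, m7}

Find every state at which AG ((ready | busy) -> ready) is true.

Sat(ready | busy) = {m0, m1, m3, m4, m6, m7}
Sat((ready | busy) -> ready) = {m2, m4, m5, m7}
AG ((ready | busy) -> ready): greatest fixpoint, start Z0 = {m2, m4, m5, m7}, keep only states in Sat with every successor in Z. Z1 = {m2}; fixed.
Sat(AG ((ready | busy) -> ready)) = {m2}

{m2}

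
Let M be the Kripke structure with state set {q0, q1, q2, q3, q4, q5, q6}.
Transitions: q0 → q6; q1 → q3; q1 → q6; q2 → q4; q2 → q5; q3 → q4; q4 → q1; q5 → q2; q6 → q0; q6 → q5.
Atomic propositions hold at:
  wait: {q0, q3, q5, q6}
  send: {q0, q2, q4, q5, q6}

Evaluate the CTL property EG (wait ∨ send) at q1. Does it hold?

No

Sat(wait ∨ send) = {q0, q2, q3, q4, q5, q6}
EG (wait ∨ send): greatest fixpoint, start Z0 = {q0, q2, q3, q4, q5, q6}, keep only states in Sat with some successor in Z. Z1 = {q0, q2, q3, q5, q6}; Z2 = {q0, q2, q5, q6}; fixed.
Sat(EG (wait ∨ send)) = {q0, q2, q5, q6}
q1 ∉ Sat(EG (wait ∨ send)) = {q0, q2, q5, q6}, so the formula does not hold at q1.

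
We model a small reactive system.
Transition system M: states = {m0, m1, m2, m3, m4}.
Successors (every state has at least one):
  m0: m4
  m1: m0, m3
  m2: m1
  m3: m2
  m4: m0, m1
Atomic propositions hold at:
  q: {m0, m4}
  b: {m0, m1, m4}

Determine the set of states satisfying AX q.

Sat(AX q) = {s : every successor in {m0, m4}} = {m0}

{m0}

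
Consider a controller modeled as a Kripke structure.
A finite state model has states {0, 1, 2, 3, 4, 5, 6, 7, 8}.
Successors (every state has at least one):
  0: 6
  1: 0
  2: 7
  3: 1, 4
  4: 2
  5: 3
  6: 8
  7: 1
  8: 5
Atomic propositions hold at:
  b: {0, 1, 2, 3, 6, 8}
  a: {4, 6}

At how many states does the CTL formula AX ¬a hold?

7

Sat(¬a) = {0, 1, 2, 3, 5, 7, 8}
Sat(AX ¬a) = {s : every successor in {0, 1, 2, 3, 5, 7, 8}} = {1, 2, 4, 5, 6, 7, 8}
|Sat(AX ¬a)| = |{1, 2, 4, 5, 6, 7, 8}| = 7.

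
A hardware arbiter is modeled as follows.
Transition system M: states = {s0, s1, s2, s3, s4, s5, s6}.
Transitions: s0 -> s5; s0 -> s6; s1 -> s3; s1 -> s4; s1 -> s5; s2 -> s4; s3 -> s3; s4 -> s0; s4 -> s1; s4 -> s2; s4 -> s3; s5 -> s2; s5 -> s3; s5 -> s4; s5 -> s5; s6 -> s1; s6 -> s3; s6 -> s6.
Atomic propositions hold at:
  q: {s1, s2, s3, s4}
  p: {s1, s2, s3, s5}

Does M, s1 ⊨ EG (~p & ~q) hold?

Sat(~p) = {s0, s4, s6}
Sat(~q) = {s0, s5, s6}
Sat(~p & ~q) = {s0, s6}
EG (~p & ~q): greatest fixpoint, start Z0 = {s0, s6}, keep only states in Sat with some successor in Z. Already a fixed point.
Sat(EG (~p & ~q)) = {s0, s6}
s1 ∉ Sat(EG (~p & ~q)) = {s0, s6}, so the formula does not hold at s1.

No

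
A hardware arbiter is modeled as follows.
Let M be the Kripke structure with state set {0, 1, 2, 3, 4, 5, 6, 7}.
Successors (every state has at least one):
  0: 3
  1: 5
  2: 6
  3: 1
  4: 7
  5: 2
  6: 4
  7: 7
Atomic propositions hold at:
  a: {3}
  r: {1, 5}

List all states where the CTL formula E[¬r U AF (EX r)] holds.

Sat(¬r) = {0, 2, 3, 4, 6, 7}
Sat(EX r) = {s : some successor in {1, 5}} = {1, 3}
AF (EX r): least fixpoint, start Z0 = {1, 3}, add states with every successor in Z. Z1 = {0, 1, 3}; fixed.
Sat(AF (EX r)) = {0, 1, 3}
E[¬r U AF (EX r)]: least fixpoint, start Z0 = Sat(AF (EX r)) = {0, 1, 3}, add states in Sat(¬r) with some successor in Z. Already a fixed point.
Sat(E[¬r U AF (EX r)]) = {0, 1, 3}

{0, 1, 3}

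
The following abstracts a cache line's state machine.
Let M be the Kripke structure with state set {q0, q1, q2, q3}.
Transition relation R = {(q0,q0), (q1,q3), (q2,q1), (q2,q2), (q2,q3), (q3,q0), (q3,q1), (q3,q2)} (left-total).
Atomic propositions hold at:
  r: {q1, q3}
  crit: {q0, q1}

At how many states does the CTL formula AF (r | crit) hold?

Sat(r | crit) = {q0, q1, q3}
AF (r | crit): least fixpoint, start Z0 = {q0, q1, q3}, add states with every successor in Z. Already a fixed point.
Sat(AF (r | crit)) = {q0, q1, q3}
|Sat(AF (r | crit))| = |{q0, q1, q3}| = 3.

3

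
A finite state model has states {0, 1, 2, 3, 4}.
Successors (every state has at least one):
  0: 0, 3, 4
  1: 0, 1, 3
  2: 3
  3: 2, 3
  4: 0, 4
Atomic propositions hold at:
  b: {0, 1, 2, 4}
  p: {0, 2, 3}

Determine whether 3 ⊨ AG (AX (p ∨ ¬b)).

Yes

Sat(¬b) = {3}
Sat(p ∨ ¬b) = {0, 2, 3}
Sat(AX (p ∨ ¬b)) = {s : every successor in {0, 2, 3}} = {2, 3}
AG (AX (p ∨ ¬b)): greatest fixpoint, start Z0 = {2, 3}, keep only states in Sat with every successor in Z. Already a fixed point.
Sat(AG (AX (p ∨ ¬b))) = {2, 3}
3 ∈ Sat(AG (AX (p ∨ ¬b))) = {2, 3}, so the formula holds at 3.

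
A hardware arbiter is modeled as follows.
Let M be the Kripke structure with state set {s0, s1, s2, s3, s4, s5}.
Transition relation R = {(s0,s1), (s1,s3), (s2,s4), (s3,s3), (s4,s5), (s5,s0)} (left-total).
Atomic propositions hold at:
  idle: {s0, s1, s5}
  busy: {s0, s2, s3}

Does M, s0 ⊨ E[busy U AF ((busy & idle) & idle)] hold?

Sat(busy & idle) = {s0}
Sat((busy & idle) & idle) = {s0}
AF ((busy & idle) & idle): least fixpoint, start Z0 = {s0}, add states with every successor in Z. Z1 = {s0, s5}; Z2 = {s0, s4, s5}; Z3 = {s0, s2, s4, s5}; fixed.
Sat(AF ((busy & idle) & idle)) = {s0, s2, s4, s5}
E[busy U AF ((busy & idle) & idle)]: least fixpoint, start Z0 = Sat(AF ((busy & idle) & idle)) = {s0, s2, s4, s5}, add states in Sat(busy) with some successor in Z. Already a fixed point.
Sat(E[busy U AF ((busy & idle) & idle)]) = {s0, s2, s4, s5}
s0 ∈ Sat(E[busy U AF ((busy & idle) & idle)]) = {s0, s2, s4, s5}, so the formula holds at s0.

Yes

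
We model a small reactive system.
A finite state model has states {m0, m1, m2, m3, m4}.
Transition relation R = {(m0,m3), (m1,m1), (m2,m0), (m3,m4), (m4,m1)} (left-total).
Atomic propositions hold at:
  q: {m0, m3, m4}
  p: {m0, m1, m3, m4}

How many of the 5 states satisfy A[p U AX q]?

3

Sat(AX q) = {s : every successor in {m0, m3, m4}} = {m0, m2, m3}
A[p U AX q]: least fixpoint, start Z0 = Sat(AX q) = {m0, m2, m3}, add states in Sat(p) with every successor in Z. Already a fixed point.
Sat(A[p U AX q]) = {m0, m2, m3}
|Sat(A[p U AX q])| = |{m0, m2, m3}| = 3.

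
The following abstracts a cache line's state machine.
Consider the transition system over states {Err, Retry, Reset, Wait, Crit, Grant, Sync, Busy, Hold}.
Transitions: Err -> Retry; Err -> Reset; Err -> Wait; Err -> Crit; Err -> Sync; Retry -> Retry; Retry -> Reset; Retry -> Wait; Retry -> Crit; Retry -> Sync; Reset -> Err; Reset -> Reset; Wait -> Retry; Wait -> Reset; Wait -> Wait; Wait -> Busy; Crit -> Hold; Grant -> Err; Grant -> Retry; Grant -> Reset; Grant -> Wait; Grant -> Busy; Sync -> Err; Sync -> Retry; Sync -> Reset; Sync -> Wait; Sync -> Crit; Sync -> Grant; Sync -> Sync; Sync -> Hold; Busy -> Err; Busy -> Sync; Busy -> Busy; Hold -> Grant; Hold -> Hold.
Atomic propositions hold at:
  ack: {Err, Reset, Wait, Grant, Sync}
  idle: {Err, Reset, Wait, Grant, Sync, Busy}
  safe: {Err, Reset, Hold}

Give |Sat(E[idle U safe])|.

E[idle U safe]: least fixpoint, start Z0 = Sat(safe) = {Err, Reset, Hold}, add states in Sat(idle) with some successor in Z. Z1 = {Err, Reset, Wait, Grant, Sync, Busy, Hold}; fixed.
Sat(E[idle U safe]) = {Err, Reset, Wait, Grant, Sync, Busy, Hold}
|Sat(E[idle U safe])| = |{Err, Reset, Wait, Grant, Sync, Busy, Hold}| = 7.

7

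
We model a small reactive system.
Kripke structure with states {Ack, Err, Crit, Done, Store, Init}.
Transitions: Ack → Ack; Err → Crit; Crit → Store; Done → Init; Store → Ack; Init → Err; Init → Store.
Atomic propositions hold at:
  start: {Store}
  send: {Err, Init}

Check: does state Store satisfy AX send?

No

Sat(AX send) = {s : every successor in {Err, Init}} = {Done}
Store ∉ Sat(AX send) = {Done}, so the formula does not hold at Store.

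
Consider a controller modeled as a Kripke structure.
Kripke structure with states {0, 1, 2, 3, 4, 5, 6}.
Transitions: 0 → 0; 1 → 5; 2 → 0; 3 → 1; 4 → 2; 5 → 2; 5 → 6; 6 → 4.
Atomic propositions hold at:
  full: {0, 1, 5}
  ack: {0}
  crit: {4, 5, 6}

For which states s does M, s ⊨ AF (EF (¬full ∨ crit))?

{1, 2, 3, 4, 5, 6}

Sat(¬full) = {2, 3, 4, 6}
Sat(¬full ∨ crit) = {2, 3, 4, 5, 6}
EF (¬full ∨ crit): least fixpoint, start Z0 = {2, 3, 4, 5, 6}, add states with some successor in Z. Z1 = {1, 2, 3, 4, 5, 6}; fixed.
Sat(EF (¬full ∨ crit)) = {1, 2, 3, 4, 5, 6}
AF (EF (¬full ∨ crit)): least fixpoint, start Z0 = {1, 2, 3, 4, 5, 6}, add states with every successor in Z. Already a fixed point.
Sat(AF (EF (¬full ∨ crit))) = {1, 2, 3, 4, 5, 6}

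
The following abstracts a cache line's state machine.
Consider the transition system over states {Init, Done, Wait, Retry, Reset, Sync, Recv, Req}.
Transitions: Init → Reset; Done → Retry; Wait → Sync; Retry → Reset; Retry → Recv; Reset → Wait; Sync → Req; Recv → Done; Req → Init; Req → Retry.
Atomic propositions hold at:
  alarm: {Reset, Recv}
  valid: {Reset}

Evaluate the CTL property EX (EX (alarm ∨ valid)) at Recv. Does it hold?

Sat(alarm ∨ valid) = {Reset, Recv}
Sat(EX (alarm ∨ valid)) = {s : some successor in {Reset, Recv}} = {Init, Retry}
Sat(EX (EX (alarm ∨ valid))) = {s : some successor in {Init, Retry}} = {Done, Req}
Recv ∉ Sat(EX (EX (alarm ∨ valid))) = {Done, Req}, so the formula does not hold at Recv.

No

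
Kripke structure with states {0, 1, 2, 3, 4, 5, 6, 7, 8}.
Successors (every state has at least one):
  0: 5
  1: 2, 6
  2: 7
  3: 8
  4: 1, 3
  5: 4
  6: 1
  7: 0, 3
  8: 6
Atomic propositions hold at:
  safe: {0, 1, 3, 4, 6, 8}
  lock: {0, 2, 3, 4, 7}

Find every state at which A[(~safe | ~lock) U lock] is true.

Sat(~safe) = {2, 5, 7}
Sat(~lock) = {1, 5, 6, 8}
Sat(~safe | ~lock) = {1, 2, 5, 6, 7, 8}
A[(~safe | ~lock) U lock]: least fixpoint, start Z0 = Sat(lock) = {0, 2, 3, 4, 7}, add states in Sat(~safe | ~lock) with every successor in Z. Z1 = {0, 2, 3, 4, 5, 7}; fixed.
Sat(A[(~safe | ~lock) U lock]) = {0, 2, 3, 4, 5, 7}

{0, 2, 3, 4, 5, 7}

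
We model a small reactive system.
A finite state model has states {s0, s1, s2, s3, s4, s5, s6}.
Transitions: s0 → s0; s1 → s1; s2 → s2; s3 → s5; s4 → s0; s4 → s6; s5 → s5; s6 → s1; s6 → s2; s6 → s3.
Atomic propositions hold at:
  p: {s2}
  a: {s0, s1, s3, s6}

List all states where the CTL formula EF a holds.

{s0, s1, s3, s4, s6}

EF a: least fixpoint, start Z0 = {s0, s1, s3, s6}, add states with some successor in Z. Z1 = {s0, s1, s3, s4, s6}; fixed.
Sat(EF a) = {s0, s1, s3, s4, s6}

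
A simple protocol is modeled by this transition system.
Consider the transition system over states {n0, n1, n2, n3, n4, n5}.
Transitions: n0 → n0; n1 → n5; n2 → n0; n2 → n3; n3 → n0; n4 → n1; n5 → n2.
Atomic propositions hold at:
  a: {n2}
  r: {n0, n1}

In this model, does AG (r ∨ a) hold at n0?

Sat(r ∨ a) = {n0, n1, n2}
AG (r ∨ a): greatest fixpoint, start Z0 = {n0, n1, n2}, keep only states in Sat with every successor in Z. Z1 = {n0}; fixed.
Sat(AG (r ∨ a)) = {n0}
n0 ∈ Sat(AG (r ∨ a)) = {n0}, so the formula holds at n0.

Yes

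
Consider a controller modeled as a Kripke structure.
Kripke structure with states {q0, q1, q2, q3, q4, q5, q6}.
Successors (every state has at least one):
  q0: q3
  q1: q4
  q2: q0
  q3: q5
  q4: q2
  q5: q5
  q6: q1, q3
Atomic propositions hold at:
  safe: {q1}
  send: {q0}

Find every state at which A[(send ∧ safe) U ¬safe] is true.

Sat(send ∧ safe) = ∅
Sat(¬safe) = {q0, q2, q3, q4, q5, q6}
A[(send ∧ safe) U ¬safe]: least fixpoint, start Z0 = Sat(¬safe) = {q0, q2, q3, q4, q5, q6}, add states in Sat(send ∧ safe) with every successor in Z. Already a fixed point.
Sat(A[(send ∧ safe) U ¬safe]) = {q0, q2, q3, q4, q5, q6}

{q0, q2, q3, q4, q5, q6}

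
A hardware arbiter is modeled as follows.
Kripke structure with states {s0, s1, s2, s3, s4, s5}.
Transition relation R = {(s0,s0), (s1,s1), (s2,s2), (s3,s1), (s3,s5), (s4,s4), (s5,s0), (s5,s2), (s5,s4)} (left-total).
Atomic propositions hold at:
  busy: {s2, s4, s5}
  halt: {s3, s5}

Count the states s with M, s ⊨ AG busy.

AG busy: greatest fixpoint, start Z0 = {s2, s4, s5}, keep only states in Sat with every successor in Z. Z1 = {s2, s4}; fixed.
Sat(AG busy) = {s2, s4}
|Sat(AG busy)| = |{s2, s4}| = 2.

2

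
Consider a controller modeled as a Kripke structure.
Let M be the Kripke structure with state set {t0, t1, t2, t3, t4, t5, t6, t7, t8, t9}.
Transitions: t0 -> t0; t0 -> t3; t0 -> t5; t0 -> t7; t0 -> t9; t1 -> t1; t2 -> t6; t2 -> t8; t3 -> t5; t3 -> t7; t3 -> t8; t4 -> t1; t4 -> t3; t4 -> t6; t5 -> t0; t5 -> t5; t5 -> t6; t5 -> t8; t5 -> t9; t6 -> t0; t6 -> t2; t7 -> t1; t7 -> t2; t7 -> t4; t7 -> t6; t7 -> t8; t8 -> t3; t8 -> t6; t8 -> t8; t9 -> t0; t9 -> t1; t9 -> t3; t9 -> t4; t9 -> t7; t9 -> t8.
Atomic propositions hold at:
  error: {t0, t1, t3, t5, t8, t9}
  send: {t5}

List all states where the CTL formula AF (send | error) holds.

{t0, t1, t3, t5, t8, t9}

Sat(send | error) = {t0, t1, t3, t5, t8, t9}
AF (send | error): least fixpoint, start Z0 = {t0, t1, t3, t5, t8, t9}, add states with every successor in Z. Already a fixed point.
Sat(AF (send | error)) = {t0, t1, t3, t5, t8, t9}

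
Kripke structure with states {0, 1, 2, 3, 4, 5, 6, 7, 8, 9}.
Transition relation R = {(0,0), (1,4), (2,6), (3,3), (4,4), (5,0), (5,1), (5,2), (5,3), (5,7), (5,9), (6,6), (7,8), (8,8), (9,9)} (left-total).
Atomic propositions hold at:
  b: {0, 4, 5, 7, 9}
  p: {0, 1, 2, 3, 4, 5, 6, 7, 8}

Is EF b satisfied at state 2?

EF b: least fixpoint, start Z0 = {0, 4, 5, 7, 9}, add states with some successor in Z. Z1 = {0, 1, 4, 5, 7, 9}; fixed.
Sat(EF b) = {0, 1, 4, 5, 7, 9}
2 ∉ Sat(EF b) = {0, 1, 4, 5, 7, 9}, so the formula does not hold at 2.

No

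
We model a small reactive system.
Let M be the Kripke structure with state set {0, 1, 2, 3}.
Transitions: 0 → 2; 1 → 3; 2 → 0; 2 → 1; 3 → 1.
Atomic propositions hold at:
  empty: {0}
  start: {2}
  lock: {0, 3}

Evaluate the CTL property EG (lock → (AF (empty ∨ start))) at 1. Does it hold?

No

Sat(empty ∨ start) = {0, 2}
AF (empty ∨ start): least fixpoint, start Z0 = {0, 2}, add states with every successor in Z. Already a fixed point.
Sat(AF (empty ∨ start)) = {0, 2}
Sat(lock → (AF (empty ∨ start))) = {0, 1, 2}
EG (lock → (AF (empty ∨ start))): greatest fixpoint, start Z0 = {0, 1, 2}, keep only states in Sat with some successor in Z. Z1 = {0, 2}; fixed.
Sat(EG (lock → (AF (empty ∨ start)))) = {0, 2}
1 ∉ Sat(EG (lock → (AF (empty ∨ start)))) = {0, 2}, so the formula does not hold at 1.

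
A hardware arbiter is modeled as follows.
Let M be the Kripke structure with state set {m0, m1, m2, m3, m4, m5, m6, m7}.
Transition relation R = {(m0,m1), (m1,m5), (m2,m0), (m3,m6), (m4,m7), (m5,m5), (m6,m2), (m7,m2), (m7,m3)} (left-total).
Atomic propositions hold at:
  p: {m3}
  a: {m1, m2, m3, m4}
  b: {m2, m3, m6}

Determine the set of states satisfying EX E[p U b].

E[p U b]: least fixpoint, start Z0 = Sat(b) = {m2, m3, m6}, add states in Sat(p) with some successor in Z. Already a fixed point.
Sat(E[p U b]) = {m2, m3, m6}
Sat(EX E[p U b]) = {s : some successor in {m2, m3, m6}} = {m3, m6, m7}

{m3, m6, m7}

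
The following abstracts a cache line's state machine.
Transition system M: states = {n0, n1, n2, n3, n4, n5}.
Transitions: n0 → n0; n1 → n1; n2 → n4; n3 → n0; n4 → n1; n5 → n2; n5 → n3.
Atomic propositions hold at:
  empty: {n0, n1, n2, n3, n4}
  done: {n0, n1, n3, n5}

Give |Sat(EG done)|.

4

EG done: greatest fixpoint, start Z0 = {n0, n1, n3, n5}, keep only states in Sat with some successor in Z. Already a fixed point.
Sat(EG done) = {n0, n1, n3, n5}
|Sat(EG done)| = |{n0, n1, n3, n5}| = 4.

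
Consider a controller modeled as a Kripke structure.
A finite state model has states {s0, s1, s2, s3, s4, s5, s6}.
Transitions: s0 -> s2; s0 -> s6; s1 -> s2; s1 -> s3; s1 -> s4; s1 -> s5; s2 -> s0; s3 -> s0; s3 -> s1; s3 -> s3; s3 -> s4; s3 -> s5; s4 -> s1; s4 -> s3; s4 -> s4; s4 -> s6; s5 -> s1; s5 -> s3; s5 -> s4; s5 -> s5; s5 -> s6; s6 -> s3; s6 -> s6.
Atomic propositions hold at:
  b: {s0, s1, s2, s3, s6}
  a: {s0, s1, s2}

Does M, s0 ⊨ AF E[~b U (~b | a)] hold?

Sat(~b) = {s4, s5}
Sat(~b | a) = {s0, s1, s2, s4, s5}
E[~b U (~b | a)]: least fixpoint, start Z0 = Sat((~b | a)) = {s0, s1, s2, s4, s5}, add states in Sat(~b) with some successor in Z. Already a fixed point.
Sat(E[~b U (~b | a)]) = {s0, s1, s2, s4, s5}
AF E[~b U (~b | a)]: least fixpoint, start Z0 = {s0, s1, s2, s4, s5}, add states with every successor in Z. Already a fixed point.
Sat(AF E[~b U (~b | a)]) = {s0, s1, s2, s4, s5}
s0 ∈ Sat(AF E[~b U (~b | a)]) = {s0, s1, s2, s4, s5}, so the formula holds at s0.

Yes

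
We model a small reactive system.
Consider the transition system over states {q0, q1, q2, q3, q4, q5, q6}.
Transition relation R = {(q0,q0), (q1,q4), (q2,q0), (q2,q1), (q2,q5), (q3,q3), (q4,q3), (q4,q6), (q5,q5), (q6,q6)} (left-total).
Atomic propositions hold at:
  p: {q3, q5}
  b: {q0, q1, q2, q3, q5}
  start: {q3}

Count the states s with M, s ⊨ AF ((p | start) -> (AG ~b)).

Sat(p | start) = {q3, q5}
Sat(~b) = {q4, q6}
AG ~b: greatest fixpoint, start Z0 = {q4, q6}, keep only states in Sat with every successor in Z. Z1 = {q6}; fixed.
Sat(AG ~b) = {q6}
Sat((p | start) -> (AG ~b)) = {q0, q1, q2, q4, q6}
AF ((p | start) -> (AG ~b)): least fixpoint, start Z0 = {q0, q1, q2, q4, q6}, add states with every successor in Z. Already a fixed point.
Sat(AF ((p | start) -> (AG ~b))) = {q0, q1, q2, q4, q6}
|Sat(AF ((p | start) -> (AG ~b)))| = |{q0, q1, q2, q4, q6}| = 5.

5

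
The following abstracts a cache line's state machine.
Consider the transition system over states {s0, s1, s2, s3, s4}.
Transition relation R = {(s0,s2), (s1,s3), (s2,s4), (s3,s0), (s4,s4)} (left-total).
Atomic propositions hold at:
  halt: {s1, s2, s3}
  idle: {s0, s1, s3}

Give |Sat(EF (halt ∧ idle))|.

Sat(halt ∧ idle) = {s1, s3}
EF (halt ∧ idle): least fixpoint, start Z0 = {s1, s3}, add states with some successor in Z. Already a fixed point.
Sat(EF (halt ∧ idle)) = {s1, s3}
|Sat(EF (halt ∧ idle))| = |{s1, s3}| = 2.

2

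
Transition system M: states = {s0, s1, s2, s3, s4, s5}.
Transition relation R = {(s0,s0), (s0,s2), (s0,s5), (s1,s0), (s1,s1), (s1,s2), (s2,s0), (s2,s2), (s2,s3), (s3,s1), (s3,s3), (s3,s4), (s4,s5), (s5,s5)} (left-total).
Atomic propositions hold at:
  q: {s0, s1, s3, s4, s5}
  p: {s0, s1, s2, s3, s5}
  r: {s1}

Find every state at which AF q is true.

AF q: least fixpoint, start Z0 = {s0, s1, s3, s4, s5}, add states with every successor in Z. Already a fixed point.
Sat(AF q) = {s0, s1, s3, s4, s5}

{s0, s1, s3, s4, s5}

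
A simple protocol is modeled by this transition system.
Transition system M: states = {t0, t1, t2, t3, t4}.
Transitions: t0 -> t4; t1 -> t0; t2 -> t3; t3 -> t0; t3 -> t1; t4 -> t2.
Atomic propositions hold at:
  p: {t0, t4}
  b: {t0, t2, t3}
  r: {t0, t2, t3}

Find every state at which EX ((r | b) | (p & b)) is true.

{t1, t2, t3, t4}

Sat(r | b) = {t0, t2, t3}
Sat(p & b) = {t0}
Sat((r | b) | (p & b)) = {t0, t2, t3}
Sat(EX ((r | b) | (p & b))) = {s : some successor in {t0, t2, t3}} = {t1, t2, t3, t4}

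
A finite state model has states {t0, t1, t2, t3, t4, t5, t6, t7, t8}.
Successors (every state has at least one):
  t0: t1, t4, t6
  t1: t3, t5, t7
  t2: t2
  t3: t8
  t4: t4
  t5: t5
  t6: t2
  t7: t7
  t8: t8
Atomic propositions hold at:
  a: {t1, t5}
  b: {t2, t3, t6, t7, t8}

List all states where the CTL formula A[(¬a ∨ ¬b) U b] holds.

Sat(¬a) = {t0, t2, t3, t4, t6, t7, t8}
Sat(¬b) = {t0, t1, t4, t5}
Sat(¬a ∨ ¬b) = {t0, t1, t2, t3, t4, t5, t6, t7, t8}
A[(¬a ∨ ¬b) U b]: least fixpoint, start Z0 = Sat(b) = {t2, t3, t6, t7, t8}, add states in Sat(¬a ∨ ¬b) with every successor in Z. Already a fixed point.
Sat(A[(¬a ∨ ¬b) U b]) = {t2, t3, t6, t7, t8}

{t2, t3, t6, t7, t8}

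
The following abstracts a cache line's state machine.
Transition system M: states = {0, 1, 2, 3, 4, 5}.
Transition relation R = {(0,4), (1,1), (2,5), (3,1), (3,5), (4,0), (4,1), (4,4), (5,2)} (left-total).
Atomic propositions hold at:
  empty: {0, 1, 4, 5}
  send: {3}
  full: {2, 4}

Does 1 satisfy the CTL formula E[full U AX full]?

Sat(AX full) = {s : every successor in {2, 4}} = {0, 5}
E[full U AX full]: least fixpoint, start Z0 = Sat(AX full) = {0, 5}, add states in Sat(full) with some successor in Z. Z1 = {0, 2, 4, 5}; fixed.
Sat(E[full U AX full]) = {0, 2, 4, 5}
1 ∉ Sat(E[full U AX full]) = {0, 2, 4, 5}, so the formula does not hold at 1.

No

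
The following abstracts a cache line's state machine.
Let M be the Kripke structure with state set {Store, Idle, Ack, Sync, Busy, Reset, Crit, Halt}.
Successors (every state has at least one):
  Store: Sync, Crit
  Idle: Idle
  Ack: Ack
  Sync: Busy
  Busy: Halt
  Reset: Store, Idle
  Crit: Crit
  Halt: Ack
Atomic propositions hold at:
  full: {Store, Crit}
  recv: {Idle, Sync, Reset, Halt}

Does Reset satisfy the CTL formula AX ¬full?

Sat(¬full) = {Idle, Ack, Sync, Busy, Reset, Halt}
Sat(AX ¬full) = {s : every successor in {Idle, Ack, Sync, Busy, Reset, Halt}} = {Idle, Ack, Sync, Busy, Halt}
Reset ∉ Sat(AX ¬full) = {Idle, Ack, Sync, Busy, Halt}, so the formula does not hold at Reset.

No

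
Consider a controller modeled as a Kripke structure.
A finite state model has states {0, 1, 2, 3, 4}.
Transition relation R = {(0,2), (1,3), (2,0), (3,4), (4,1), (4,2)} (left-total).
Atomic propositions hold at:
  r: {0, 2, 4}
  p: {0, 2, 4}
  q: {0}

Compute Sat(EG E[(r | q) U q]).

Sat(r | q) = {0, 2, 4}
E[(r | q) U q]: least fixpoint, start Z0 = Sat(q) = {0}, add states in Sat(r | q) with some successor in Z. Z1 = {0, 2}; Z2 = {0, 2, 4}; fixed.
Sat(E[(r | q) U q]) = {0, 2, 4}
EG E[(r | q) U q]: greatest fixpoint, start Z0 = {0, 2, 4}, keep only states in Sat with some successor in Z. Already a fixed point.
Sat(EG E[(r | q) U q]) = {0, 2, 4}

{0, 2, 4}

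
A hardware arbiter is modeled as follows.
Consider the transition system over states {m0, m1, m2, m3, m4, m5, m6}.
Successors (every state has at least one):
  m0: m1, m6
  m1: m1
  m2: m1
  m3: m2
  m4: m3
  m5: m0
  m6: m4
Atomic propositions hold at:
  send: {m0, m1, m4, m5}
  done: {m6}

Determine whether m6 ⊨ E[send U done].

E[send U done]: least fixpoint, start Z0 = Sat(done) = {m6}, add states in Sat(send) with some successor in Z. Z1 = {m0, m6}; Z2 = {m0, m5, m6}; fixed.
Sat(E[send U done]) = {m0, m5, m6}
m6 ∈ Sat(E[send U done]) = {m0, m5, m6}, so the formula holds at m6.

Yes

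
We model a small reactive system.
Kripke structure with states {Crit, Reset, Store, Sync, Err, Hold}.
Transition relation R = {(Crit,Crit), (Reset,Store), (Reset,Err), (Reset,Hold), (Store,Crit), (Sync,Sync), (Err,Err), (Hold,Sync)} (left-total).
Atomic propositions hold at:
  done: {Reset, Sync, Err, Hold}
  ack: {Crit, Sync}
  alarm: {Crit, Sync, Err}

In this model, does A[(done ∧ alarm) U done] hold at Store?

No

Sat(done ∧ alarm) = {Sync, Err}
A[(done ∧ alarm) U done]: least fixpoint, start Z0 = Sat(done) = {Reset, Sync, Err, Hold}, add states in Sat(done ∧ alarm) with every successor in Z. Already a fixed point.
Sat(A[(done ∧ alarm) U done]) = {Reset, Sync, Err, Hold}
Store ∉ Sat(A[(done ∧ alarm) U done]) = {Reset, Sync, Err, Hold}, so the formula does not hold at Store.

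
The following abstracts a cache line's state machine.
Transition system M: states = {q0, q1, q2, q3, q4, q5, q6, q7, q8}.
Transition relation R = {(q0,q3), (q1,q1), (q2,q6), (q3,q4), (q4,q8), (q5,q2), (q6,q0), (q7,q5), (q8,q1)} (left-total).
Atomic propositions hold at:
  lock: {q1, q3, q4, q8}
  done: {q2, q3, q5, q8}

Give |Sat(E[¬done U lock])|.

6

Sat(¬done) = {q0, q1, q4, q6, q7}
E[¬done U lock]: least fixpoint, start Z0 = Sat(lock) = {q1, q3, q4, q8}, add states in Sat(¬done) with some successor in Z. Z1 = {q0, q1, q3, q4, q8}; Z2 = {q0, q1, q3, q4, q6, q8}; fixed.
Sat(E[¬done U lock]) = {q0, q1, q3, q4, q6, q8}
|Sat(E[¬done U lock])| = |{q0, q1, q3, q4, q6, q8}| = 6.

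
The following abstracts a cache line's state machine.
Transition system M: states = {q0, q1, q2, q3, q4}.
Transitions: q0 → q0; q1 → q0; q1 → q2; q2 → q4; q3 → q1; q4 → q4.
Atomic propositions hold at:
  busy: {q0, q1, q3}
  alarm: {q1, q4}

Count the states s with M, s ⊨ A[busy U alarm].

A[busy U alarm]: least fixpoint, start Z0 = Sat(alarm) = {q1, q4}, add states in Sat(busy) with every successor in Z. Z1 = {q1, q3, q4}; fixed.
Sat(A[busy U alarm]) = {q1, q3, q4}
|Sat(A[busy U alarm])| = |{q1, q3, q4}| = 3.

3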